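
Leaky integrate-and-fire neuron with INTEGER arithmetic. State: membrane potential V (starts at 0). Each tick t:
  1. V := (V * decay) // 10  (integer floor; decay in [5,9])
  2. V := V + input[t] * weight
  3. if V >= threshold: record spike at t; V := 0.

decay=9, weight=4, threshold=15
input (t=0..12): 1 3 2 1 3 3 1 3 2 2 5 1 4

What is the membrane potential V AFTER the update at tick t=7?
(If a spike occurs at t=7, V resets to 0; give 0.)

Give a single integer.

Answer: 0

Derivation:
t=0: input=1 -> V=4
t=1: input=3 -> V=0 FIRE
t=2: input=2 -> V=8
t=3: input=1 -> V=11
t=4: input=3 -> V=0 FIRE
t=5: input=3 -> V=12
t=6: input=1 -> V=14
t=7: input=3 -> V=0 FIRE
t=8: input=2 -> V=8
t=9: input=2 -> V=0 FIRE
t=10: input=5 -> V=0 FIRE
t=11: input=1 -> V=4
t=12: input=4 -> V=0 FIRE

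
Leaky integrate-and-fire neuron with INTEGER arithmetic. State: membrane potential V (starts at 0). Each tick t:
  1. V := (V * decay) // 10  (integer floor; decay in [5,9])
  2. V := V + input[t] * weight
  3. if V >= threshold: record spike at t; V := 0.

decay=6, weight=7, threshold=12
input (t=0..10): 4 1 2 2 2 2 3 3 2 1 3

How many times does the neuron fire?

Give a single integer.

Answer: 9

Derivation:
t=0: input=4 -> V=0 FIRE
t=1: input=1 -> V=7
t=2: input=2 -> V=0 FIRE
t=3: input=2 -> V=0 FIRE
t=4: input=2 -> V=0 FIRE
t=5: input=2 -> V=0 FIRE
t=6: input=3 -> V=0 FIRE
t=7: input=3 -> V=0 FIRE
t=8: input=2 -> V=0 FIRE
t=9: input=1 -> V=7
t=10: input=3 -> V=0 FIRE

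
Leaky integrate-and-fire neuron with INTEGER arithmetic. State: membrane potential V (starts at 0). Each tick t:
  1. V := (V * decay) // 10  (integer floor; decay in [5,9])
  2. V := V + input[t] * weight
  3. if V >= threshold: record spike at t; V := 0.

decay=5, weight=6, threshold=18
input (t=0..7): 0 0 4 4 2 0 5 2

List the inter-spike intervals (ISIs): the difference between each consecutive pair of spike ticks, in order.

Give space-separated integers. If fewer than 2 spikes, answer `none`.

Answer: 1 3

Derivation:
t=0: input=0 -> V=0
t=1: input=0 -> V=0
t=2: input=4 -> V=0 FIRE
t=3: input=4 -> V=0 FIRE
t=4: input=2 -> V=12
t=5: input=0 -> V=6
t=6: input=5 -> V=0 FIRE
t=7: input=2 -> V=12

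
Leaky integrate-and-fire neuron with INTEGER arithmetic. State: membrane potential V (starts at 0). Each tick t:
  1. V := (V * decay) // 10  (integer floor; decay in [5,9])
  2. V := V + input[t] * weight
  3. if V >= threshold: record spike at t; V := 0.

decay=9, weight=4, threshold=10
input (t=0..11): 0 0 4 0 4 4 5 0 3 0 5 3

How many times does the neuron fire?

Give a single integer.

t=0: input=0 -> V=0
t=1: input=0 -> V=0
t=2: input=4 -> V=0 FIRE
t=3: input=0 -> V=0
t=4: input=4 -> V=0 FIRE
t=5: input=4 -> V=0 FIRE
t=6: input=5 -> V=0 FIRE
t=7: input=0 -> V=0
t=8: input=3 -> V=0 FIRE
t=9: input=0 -> V=0
t=10: input=5 -> V=0 FIRE
t=11: input=3 -> V=0 FIRE

Answer: 7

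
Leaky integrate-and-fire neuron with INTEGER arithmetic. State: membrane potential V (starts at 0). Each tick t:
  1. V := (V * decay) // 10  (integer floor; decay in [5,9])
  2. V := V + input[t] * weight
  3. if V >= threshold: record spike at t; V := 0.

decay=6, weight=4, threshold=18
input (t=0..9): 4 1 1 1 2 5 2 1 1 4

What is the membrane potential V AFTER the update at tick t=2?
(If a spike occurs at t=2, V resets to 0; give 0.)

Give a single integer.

Answer: 11

Derivation:
t=0: input=4 -> V=16
t=1: input=1 -> V=13
t=2: input=1 -> V=11
t=3: input=1 -> V=10
t=4: input=2 -> V=14
t=5: input=5 -> V=0 FIRE
t=6: input=2 -> V=8
t=7: input=1 -> V=8
t=8: input=1 -> V=8
t=9: input=4 -> V=0 FIRE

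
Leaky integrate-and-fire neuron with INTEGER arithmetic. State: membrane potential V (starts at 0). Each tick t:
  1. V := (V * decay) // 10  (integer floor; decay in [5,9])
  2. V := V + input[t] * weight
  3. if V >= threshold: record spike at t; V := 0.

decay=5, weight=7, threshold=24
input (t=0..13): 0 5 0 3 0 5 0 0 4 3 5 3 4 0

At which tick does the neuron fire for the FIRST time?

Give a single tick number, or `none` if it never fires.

t=0: input=0 -> V=0
t=1: input=5 -> V=0 FIRE
t=2: input=0 -> V=0
t=3: input=3 -> V=21
t=4: input=0 -> V=10
t=5: input=5 -> V=0 FIRE
t=6: input=0 -> V=0
t=7: input=0 -> V=0
t=8: input=4 -> V=0 FIRE
t=9: input=3 -> V=21
t=10: input=5 -> V=0 FIRE
t=11: input=3 -> V=21
t=12: input=4 -> V=0 FIRE
t=13: input=0 -> V=0

Answer: 1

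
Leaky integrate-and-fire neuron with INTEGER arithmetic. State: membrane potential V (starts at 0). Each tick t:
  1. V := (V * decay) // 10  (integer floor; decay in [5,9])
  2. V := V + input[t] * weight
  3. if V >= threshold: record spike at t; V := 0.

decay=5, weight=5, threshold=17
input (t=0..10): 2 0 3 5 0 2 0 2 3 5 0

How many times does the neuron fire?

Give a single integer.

t=0: input=2 -> V=10
t=1: input=0 -> V=5
t=2: input=3 -> V=0 FIRE
t=3: input=5 -> V=0 FIRE
t=4: input=0 -> V=0
t=5: input=2 -> V=10
t=6: input=0 -> V=5
t=7: input=2 -> V=12
t=8: input=3 -> V=0 FIRE
t=9: input=5 -> V=0 FIRE
t=10: input=0 -> V=0

Answer: 4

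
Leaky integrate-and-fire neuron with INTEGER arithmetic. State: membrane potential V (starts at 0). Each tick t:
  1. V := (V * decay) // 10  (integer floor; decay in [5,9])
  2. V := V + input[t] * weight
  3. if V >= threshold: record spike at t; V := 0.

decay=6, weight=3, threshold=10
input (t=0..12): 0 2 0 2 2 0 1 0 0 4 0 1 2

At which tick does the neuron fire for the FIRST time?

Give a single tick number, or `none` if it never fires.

Answer: 4

Derivation:
t=0: input=0 -> V=0
t=1: input=2 -> V=6
t=2: input=0 -> V=3
t=3: input=2 -> V=7
t=4: input=2 -> V=0 FIRE
t=5: input=0 -> V=0
t=6: input=1 -> V=3
t=7: input=0 -> V=1
t=8: input=0 -> V=0
t=9: input=4 -> V=0 FIRE
t=10: input=0 -> V=0
t=11: input=1 -> V=3
t=12: input=2 -> V=7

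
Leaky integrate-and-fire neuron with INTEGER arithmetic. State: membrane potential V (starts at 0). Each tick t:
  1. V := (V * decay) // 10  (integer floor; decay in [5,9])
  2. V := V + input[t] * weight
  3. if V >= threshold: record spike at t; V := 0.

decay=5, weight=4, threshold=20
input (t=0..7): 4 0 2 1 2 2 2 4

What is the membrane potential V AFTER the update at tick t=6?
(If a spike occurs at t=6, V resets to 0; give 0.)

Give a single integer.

t=0: input=4 -> V=16
t=1: input=0 -> V=8
t=2: input=2 -> V=12
t=3: input=1 -> V=10
t=4: input=2 -> V=13
t=5: input=2 -> V=14
t=6: input=2 -> V=15
t=7: input=4 -> V=0 FIRE

Answer: 15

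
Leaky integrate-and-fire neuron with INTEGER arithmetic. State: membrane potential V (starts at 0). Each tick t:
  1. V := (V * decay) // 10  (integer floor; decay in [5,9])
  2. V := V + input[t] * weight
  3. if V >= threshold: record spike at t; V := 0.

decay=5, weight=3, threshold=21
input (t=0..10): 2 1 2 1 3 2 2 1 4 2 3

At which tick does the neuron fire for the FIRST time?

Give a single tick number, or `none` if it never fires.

t=0: input=2 -> V=6
t=1: input=1 -> V=6
t=2: input=2 -> V=9
t=3: input=1 -> V=7
t=4: input=3 -> V=12
t=5: input=2 -> V=12
t=6: input=2 -> V=12
t=7: input=1 -> V=9
t=8: input=4 -> V=16
t=9: input=2 -> V=14
t=10: input=3 -> V=16

Answer: none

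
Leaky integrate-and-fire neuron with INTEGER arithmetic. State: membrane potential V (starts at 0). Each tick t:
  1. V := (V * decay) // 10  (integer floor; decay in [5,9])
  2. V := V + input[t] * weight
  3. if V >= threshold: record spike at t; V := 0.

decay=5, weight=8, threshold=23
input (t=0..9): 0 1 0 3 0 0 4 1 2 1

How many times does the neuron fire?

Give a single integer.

Answer: 2

Derivation:
t=0: input=0 -> V=0
t=1: input=1 -> V=8
t=2: input=0 -> V=4
t=3: input=3 -> V=0 FIRE
t=4: input=0 -> V=0
t=5: input=0 -> V=0
t=6: input=4 -> V=0 FIRE
t=7: input=1 -> V=8
t=8: input=2 -> V=20
t=9: input=1 -> V=18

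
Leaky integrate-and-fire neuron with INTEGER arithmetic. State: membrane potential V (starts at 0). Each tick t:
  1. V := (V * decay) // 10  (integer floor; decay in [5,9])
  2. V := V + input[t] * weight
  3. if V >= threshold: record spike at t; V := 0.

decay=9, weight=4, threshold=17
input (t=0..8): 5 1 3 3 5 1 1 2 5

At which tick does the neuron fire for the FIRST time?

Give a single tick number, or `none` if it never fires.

Answer: 0

Derivation:
t=0: input=5 -> V=0 FIRE
t=1: input=1 -> V=4
t=2: input=3 -> V=15
t=3: input=3 -> V=0 FIRE
t=4: input=5 -> V=0 FIRE
t=5: input=1 -> V=4
t=6: input=1 -> V=7
t=7: input=2 -> V=14
t=8: input=5 -> V=0 FIRE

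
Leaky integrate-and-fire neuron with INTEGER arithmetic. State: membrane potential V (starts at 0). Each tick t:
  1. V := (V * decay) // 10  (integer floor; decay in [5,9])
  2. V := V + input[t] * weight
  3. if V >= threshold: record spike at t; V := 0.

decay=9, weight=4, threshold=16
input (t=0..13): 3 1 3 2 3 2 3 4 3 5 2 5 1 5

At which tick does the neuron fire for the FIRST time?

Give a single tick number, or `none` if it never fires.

t=0: input=3 -> V=12
t=1: input=1 -> V=14
t=2: input=3 -> V=0 FIRE
t=3: input=2 -> V=8
t=4: input=3 -> V=0 FIRE
t=5: input=2 -> V=8
t=6: input=3 -> V=0 FIRE
t=7: input=4 -> V=0 FIRE
t=8: input=3 -> V=12
t=9: input=5 -> V=0 FIRE
t=10: input=2 -> V=8
t=11: input=5 -> V=0 FIRE
t=12: input=1 -> V=4
t=13: input=5 -> V=0 FIRE

Answer: 2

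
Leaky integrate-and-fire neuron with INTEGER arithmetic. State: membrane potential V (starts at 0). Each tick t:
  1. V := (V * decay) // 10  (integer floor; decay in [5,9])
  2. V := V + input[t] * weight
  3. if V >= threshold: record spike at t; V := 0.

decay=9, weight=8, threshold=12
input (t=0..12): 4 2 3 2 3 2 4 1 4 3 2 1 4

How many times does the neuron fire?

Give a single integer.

t=0: input=4 -> V=0 FIRE
t=1: input=2 -> V=0 FIRE
t=2: input=3 -> V=0 FIRE
t=3: input=2 -> V=0 FIRE
t=4: input=3 -> V=0 FIRE
t=5: input=2 -> V=0 FIRE
t=6: input=4 -> V=0 FIRE
t=7: input=1 -> V=8
t=8: input=4 -> V=0 FIRE
t=9: input=3 -> V=0 FIRE
t=10: input=2 -> V=0 FIRE
t=11: input=1 -> V=8
t=12: input=4 -> V=0 FIRE

Answer: 11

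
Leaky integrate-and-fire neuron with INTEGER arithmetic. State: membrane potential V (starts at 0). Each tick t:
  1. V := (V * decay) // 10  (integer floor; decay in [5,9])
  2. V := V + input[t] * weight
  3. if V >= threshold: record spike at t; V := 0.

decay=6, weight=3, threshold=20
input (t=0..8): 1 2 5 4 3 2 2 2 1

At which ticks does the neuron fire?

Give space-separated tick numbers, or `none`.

Answer: 3

Derivation:
t=0: input=1 -> V=3
t=1: input=2 -> V=7
t=2: input=5 -> V=19
t=3: input=4 -> V=0 FIRE
t=4: input=3 -> V=9
t=5: input=2 -> V=11
t=6: input=2 -> V=12
t=7: input=2 -> V=13
t=8: input=1 -> V=10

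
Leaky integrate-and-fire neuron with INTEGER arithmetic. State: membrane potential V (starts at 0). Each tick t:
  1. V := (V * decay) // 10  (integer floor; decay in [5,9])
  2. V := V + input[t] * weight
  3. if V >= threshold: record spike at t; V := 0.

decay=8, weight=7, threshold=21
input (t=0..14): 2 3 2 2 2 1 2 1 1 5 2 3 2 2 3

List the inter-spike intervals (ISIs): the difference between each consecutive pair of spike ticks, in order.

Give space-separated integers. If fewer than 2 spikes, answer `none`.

t=0: input=2 -> V=14
t=1: input=3 -> V=0 FIRE
t=2: input=2 -> V=14
t=3: input=2 -> V=0 FIRE
t=4: input=2 -> V=14
t=5: input=1 -> V=18
t=6: input=2 -> V=0 FIRE
t=7: input=1 -> V=7
t=8: input=1 -> V=12
t=9: input=5 -> V=0 FIRE
t=10: input=2 -> V=14
t=11: input=3 -> V=0 FIRE
t=12: input=2 -> V=14
t=13: input=2 -> V=0 FIRE
t=14: input=3 -> V=0 FIRE

Answer: 2 3 3 2 2 1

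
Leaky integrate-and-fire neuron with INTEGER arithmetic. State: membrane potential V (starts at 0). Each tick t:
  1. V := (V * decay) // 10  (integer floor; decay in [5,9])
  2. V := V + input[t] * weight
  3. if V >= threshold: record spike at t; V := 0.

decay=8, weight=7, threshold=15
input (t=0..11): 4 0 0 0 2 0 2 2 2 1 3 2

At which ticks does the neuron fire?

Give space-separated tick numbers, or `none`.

t=0: input=4 -> V=0 FIRE
t=1: input=0 -> V=0
t=2: input=0 -> V=0
t=3: input=0 -> V=0
t=4: input=2 -> V=14
t=5: input=0 -> V=11
t=6: input=2 -> V=0 FIRE
t=7: input=2 -> V=14
t=8: input=2 -> V=0 FIRE
t=9: input=1 -> V=7
t=10: input=3 -> V=0 FIRE
t=11: input=2 -> V=14

Answer: 0 6 8 10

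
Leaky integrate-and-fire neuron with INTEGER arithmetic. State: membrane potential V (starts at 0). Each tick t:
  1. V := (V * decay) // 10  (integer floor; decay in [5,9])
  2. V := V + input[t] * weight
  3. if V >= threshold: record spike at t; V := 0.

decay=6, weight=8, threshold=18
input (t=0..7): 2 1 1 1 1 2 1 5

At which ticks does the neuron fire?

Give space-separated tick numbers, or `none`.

t=0: input=2 -> V=16
t=1: input=1 -> V=17
t=2: input=1 -> V=0 FIRE
t=3: input=1 -> V=8
t=4: input=1 -> V=12
t=5: input=2 -> V=0 FIRE
t=6: input=1 -> V=8
t=7: input=5 -> V=0 FIRE

Answer: 2 5 7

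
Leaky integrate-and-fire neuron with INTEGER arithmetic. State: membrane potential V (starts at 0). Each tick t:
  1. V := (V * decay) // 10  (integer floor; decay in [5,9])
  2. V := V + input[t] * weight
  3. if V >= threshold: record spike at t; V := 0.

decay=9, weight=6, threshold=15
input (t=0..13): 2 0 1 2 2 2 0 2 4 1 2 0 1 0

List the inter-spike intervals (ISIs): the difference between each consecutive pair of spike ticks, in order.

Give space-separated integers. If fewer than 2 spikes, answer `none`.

Answer: 2 3 1 2

Derivation:
t=0: input=2 -> V=12
t=1: input=0 -> V=10
t=2: input=1 -> V=0 FIRE
t=3: input=2 -> V=12
t=4: input=2 -> V=0 FIRE
t=5: input=2 -> V=12
t=6: input=0 -> V=10
t=7: input=2 -> V=0 FIRE
t=8: input=4 -> V=0 FIRE
t=9: input=1 -> V=6
t=10: input=2 -> V=0 FIRE
t=11: input=0 -> V=0
t=12: input=1 -> V=6
t=13: input=0 -> V=5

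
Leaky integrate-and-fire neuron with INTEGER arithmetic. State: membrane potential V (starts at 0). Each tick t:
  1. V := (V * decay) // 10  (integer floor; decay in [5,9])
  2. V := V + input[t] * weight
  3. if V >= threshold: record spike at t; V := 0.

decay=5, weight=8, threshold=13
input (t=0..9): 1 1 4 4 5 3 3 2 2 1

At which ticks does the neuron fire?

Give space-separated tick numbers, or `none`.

t=0: input=1 -> V=8
t=1: input=1 -> V=12
t=2: input=4 -> V=0 FIRE
t=3: input=4 -> V=0 FIRE
t=4: input=5 -> V=0 FIRE
t=5: input=3 -> V=0 FIRE
t=6: input=3 -> V=0 FIRE
t=7: input=2 -> V=0 FIRE
t=8: input=2 -> V=0 FIRE
t=9: input=1 -> V=8

Answer: 2 3 4 5 6 7 8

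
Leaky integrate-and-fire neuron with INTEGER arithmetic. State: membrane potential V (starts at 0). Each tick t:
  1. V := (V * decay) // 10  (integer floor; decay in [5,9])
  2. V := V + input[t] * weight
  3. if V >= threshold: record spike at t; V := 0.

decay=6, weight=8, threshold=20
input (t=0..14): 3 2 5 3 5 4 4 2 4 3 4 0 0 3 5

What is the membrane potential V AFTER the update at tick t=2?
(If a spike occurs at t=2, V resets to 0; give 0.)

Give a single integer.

t=0: input=3 -> V=0 FIRE
t=1: input=2 -> V=16
t=2: input=5 -> V=0 FIRE
t=3: input=3 -> V=0 FIRE
t=4: input=5 -> V=0 FIRE
t=5: input=4 -> V=0 FIRE
t=6: input=4 -> V=0 FIRE
t=7: input=2 -> V=16
t=8: input=4 -> V=0 FIRE
t=9: input=3 -> V=0 FIRE
t=10: input=4 -> V=0 FIRE
t=11: input=0 -> V=0
t=12: input=0 -> V=0
t=13: input=3 -> V=0 FIRE
t=14: input=5 -> V=0 FIRE

Answer: 0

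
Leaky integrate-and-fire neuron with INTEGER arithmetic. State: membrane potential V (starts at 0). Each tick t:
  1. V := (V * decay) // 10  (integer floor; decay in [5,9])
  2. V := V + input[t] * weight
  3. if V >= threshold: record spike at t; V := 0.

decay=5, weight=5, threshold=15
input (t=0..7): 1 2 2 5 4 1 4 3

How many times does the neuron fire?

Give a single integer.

t=0: input=1 -> V=5
t=1: input=2 -> V=12
t=2: input=2 -> V=0 FIRE
t=3: input=5 -> V=0 FIRE
t=4: input=4 -> V=0 FIRE
t=5: input=1 -> V=5
t=6: input=4 -> V=0 FIRE
t=7: input=3 -> V=0 FIRE

Answer: 5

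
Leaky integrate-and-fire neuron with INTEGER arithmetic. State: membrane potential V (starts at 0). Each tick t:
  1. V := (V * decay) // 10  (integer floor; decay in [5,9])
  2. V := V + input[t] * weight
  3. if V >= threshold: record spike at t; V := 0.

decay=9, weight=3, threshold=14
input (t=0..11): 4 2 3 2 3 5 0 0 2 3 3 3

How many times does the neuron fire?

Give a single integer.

t=0: input=4 -> V=12
t=1: input=2 -> V=0 FIRE
t=2: input=3 -> V=9
t=3: input=2 -> V=0 FIRE
t=4: input=3 -> V=9
t=5: input=5 -> V=0 FIRE
t=6: input=0 -> V=0
t=7: input=0 -> V=0
t=8: input=2 -> V=6
t=9: input=3 -> V=0 FIRE
t=10: input=3 -> V=9
t=11: input=3 -> V=0 FIRE

Answer: 5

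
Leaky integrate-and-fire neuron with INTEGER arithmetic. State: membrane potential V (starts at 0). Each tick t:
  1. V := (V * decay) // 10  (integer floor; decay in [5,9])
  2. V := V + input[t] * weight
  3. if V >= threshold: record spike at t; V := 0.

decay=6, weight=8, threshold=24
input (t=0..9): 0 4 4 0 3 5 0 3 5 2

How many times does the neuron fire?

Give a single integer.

t=0: input=0 -> V=0
t=1: input=4 -> V=0 FIRE
t=2: input=4 -> V=0 FIRE
t=3: input=0 -> V=0
t=4: input=3 -> V=0 FIRE
t=5: input=5 -> V=0 FIRE
t=6: input=0 -> V=0
t=7: input=3 -> V=0 FIRE
t=8: input=5 -> V=0 FIRE
t=9: input=2 -> V=16

Answer: 6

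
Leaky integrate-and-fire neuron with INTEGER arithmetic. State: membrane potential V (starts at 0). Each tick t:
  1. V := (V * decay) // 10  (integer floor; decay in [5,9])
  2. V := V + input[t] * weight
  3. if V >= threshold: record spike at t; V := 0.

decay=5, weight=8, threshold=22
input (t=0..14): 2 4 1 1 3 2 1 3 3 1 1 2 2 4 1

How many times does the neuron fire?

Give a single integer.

t=0: input=2 -> V=16
t=1: input=4 -> V=0 FIRE
t=2: input=1 -> V=8
t=3: input=1 -> V=12
t=4: input=3 -> V=0 FIRE
t=5: input=2 -> V=16
t=6: input=1 -> V=16
t=7: input=3 -> V=0 FIRE
t=8: input=3 -> V=0 FIRE
t=9: input=1 -> V=8
t=10: input=1 -> V=12
t=11: input=2 -> V=0 FIRE
t=12: input=2 -> V=16
t=13: input=4 -> V=0 FIRE
t=14: input=1 -> V=8

Answer: 6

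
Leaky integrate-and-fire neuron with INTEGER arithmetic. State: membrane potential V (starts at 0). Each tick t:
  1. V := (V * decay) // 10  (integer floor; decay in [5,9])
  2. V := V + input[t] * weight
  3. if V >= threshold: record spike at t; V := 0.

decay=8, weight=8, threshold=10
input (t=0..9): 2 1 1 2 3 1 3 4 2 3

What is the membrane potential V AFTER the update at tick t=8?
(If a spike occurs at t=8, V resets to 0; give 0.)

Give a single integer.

Answer: 0

Derivation:
t=0: input=2 -> V=0 FIRE
t=1: input=1 -> V=8
t=2: input=1 -> V=0 FIRE
t=3: input=2 -> V=0 FIRE
t=4: input=3 -> V=0 FIRE
t=5: input=1 -> V=8
t=6: input=3 -> V=0 FIRE
t=7: input=4 -> V=0 FIRE
t=8: input=2 -> V=0 FIRE
t=9: input=3 -> V=0 FIRE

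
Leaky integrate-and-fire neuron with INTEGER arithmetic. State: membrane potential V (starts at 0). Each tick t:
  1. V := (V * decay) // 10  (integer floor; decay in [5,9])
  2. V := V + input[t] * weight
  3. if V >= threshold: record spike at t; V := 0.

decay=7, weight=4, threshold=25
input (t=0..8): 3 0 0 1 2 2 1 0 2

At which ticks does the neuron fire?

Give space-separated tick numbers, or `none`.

t=0: input=3 -> V=12
t=1: input=0 -> V=8
t=2: input=0 -> V=5
t=3: input=1 -> V=7
t=4: input=2 -> V=12
t=5: input=2 -> V=16
t=6: input=1 -> V=15
t=7: input=0 -> V=10
t=8: input=2 -> V=15

Answer: none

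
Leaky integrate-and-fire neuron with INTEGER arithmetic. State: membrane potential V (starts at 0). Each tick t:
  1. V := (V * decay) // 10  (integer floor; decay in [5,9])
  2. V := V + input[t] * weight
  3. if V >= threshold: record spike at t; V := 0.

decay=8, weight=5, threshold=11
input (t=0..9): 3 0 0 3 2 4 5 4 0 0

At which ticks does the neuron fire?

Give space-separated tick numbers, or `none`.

Answer: 0 3 5 6 7

Derivation:
t=0: input=3 -> V=0 FIRE
t=1: input=0 -> V=0
t=2: input=0 -> V=0
t=3: input=3 -> V=0 FIRE
t=4: input=2 -> V=10
t=5: input=4 -> V=0 FIRE
t=6: input=5 -> V=0 FIRE
t=7: input=4 -> V=0 FIRE
t=8: input=0 -> V=0
t=9: input=0 -> V=0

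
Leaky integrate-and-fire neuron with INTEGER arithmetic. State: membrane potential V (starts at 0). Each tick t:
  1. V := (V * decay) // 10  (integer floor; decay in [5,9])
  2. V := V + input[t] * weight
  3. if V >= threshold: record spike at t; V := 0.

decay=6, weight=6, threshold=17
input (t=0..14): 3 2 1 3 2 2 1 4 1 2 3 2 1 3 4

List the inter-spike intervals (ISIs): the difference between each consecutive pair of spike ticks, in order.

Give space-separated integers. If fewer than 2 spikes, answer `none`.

t=0: input=3 -> V=0 FIRE
t=1: input=2 -> V=12
t=2: input=1 -> V=13
t=3: input=3 -> V=0 FIRE
t=4: input=2 -> V=12
t=5: input=2 -> V=0 FIRE
t=6: input=1 -> V=6
t=7: input=4 -> V=0 FIRE
t=8: input=1 -> V=6
t=9: input=2 -> V=15
t=10: input=3 -> V=0 FIRE
t=11: input=2 -> V=12
t=12: input=1 -> V=13
t=13: input=3 -> V=0 FIRE
t=14: input=4 -> V=0 FIRE

Answer: 3 2 2 3 3 1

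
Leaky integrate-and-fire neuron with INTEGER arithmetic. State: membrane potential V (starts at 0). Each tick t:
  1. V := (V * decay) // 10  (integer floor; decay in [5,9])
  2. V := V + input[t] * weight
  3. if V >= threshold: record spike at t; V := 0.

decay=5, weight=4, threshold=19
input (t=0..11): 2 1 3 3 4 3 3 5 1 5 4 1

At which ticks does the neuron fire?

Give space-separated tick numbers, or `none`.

t=0: input=2 -> V=8
t=1: input=1 -> V=8
t=2: input=3 -> V=16
t=3: input=3 -> V=0 FIRE
t=4: input=4 -> V=16
t=5: input=3 -> V=0 FIRE
t=6: input=3 -> V=12
t=7: input=5 -> V=0 FIRE
t=8: input=1 -> V=4
t=9: input=5 -> V=0 FIRE
t=10: input=4 -> V=16
t=11: input=1 -> V=12

Answer: 3 5 7 9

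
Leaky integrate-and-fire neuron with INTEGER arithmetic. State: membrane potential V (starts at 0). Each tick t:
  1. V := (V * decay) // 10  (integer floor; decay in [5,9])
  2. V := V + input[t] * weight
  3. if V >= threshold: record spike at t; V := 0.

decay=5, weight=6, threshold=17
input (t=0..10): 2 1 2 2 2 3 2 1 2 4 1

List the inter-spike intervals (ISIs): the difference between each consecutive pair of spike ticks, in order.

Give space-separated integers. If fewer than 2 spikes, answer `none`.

Answer: 2 1 3 1

Derivation:
t=0: input=2 -> V=12
t=1: input=1 -> V=12
t=2: input=2 -> V=0 FIRE
t=3: input=2 -> V=12
t=4: input=2 -> V=0 FIRE
t=5: input=3 -> V=0 FIRE
t=6: input=2 -> V=12
t=7: input=1 -> V=12
t=8: input=2 -> V=0 FIRE
t=9: input=4 -> V=0 FIRE
t=10: input=1 -> V=6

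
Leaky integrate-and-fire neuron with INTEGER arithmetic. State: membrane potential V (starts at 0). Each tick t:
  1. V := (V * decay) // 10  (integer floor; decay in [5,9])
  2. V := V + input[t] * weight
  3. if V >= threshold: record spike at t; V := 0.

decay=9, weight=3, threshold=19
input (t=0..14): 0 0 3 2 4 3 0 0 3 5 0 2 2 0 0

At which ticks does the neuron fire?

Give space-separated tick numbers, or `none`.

Answer: 4 9

Derivation:
t=0: input=0 -> V=0
t=1: input=0 -> V=0
t=2: input=3 -> V=9
t=3: input=2 -> V=14
t=4: input=4 -> V=0 FIRE
t=5: input=3 -> V=9
t=6: input=0 -> V=8
t=7: input=0 -> V=7
t=8: input=3 -> V=15
t=9: input=5 -> V=0 FIRE
t=10: input=0 -> V=0
t=11: input=2 -> V=6
t=12: input=2 -> V=11
t=13: input=0 -> V=9
t=14: input=0 -> V=8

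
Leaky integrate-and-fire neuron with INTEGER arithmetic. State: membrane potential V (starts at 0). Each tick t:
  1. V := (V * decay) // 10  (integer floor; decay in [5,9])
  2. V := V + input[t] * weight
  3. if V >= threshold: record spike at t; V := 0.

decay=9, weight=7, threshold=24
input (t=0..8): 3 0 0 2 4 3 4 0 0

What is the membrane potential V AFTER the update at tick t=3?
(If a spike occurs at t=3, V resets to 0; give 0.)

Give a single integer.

Answer: 0

Derivation:
t=0: input=3 -> V=21
t=1: input=0 -> V=18
t=2: input=0 -> V=16
t=3: input=2 -> V=0 FIRE
t=4: input=4 -> V=0 FIRE
t=5: input=3 -> V=21
t=6: input=4 -> V=0 FIRE
t=7: input=0 -> V=0
t=8: input=0 -> V=0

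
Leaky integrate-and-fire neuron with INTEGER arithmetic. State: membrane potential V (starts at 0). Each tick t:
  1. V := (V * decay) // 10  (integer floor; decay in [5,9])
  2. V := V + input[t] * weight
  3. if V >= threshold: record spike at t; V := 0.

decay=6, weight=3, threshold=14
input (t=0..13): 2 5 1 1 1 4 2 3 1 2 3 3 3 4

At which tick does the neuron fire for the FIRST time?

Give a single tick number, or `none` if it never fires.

Answer: 1

Derivation:
t=0: input=2 -> V=6
t=1: input=5 -> V=0 FIRE
t=2: input=1 -> V=3
t=3: input=1 -> V=4
t=4: input=1 -> V=5
t=5: input=4 -> V=0 FIRE
t=6: input=2 -> V=6
t=7: input=3 -> V=12
t=8: input=1 -> V=10
t=9: input=2 -> V=12
t=10: input=3 -> V=0 FIRE
t=11: input=3 -> V=9
t=12: input=3 -> V=0 FIRE
t=13: input=4 -> V=12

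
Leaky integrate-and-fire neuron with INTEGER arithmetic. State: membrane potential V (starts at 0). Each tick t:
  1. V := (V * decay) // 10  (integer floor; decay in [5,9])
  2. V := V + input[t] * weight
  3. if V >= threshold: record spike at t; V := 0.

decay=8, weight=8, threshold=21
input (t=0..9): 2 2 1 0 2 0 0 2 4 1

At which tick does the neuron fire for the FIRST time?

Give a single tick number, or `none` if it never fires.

t=0: input=2 -> V=16
t=1: input=2 -> V=0 FIRE
t=2: input=1 -> V=8
t=3: input=0 -> V=6
t=4: input=2 -> V=20
t=5: input=0 -> V=16
t=6: input=0 -> V=12
t=7: input=2 -> V=0 FIRE
t=8: input=4 -> V=0 FIRE
t=9: input=1 -> V=8

Answer: 1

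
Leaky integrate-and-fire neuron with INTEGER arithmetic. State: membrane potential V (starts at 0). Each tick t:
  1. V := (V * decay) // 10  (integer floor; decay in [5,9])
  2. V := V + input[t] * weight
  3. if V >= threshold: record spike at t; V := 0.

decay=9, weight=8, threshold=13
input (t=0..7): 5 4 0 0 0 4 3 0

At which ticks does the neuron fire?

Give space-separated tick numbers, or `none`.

Answer: 0 1 5 6

Derivation:
t=0: input=5 -> V=0 FIRE
t=1: input=4 -> V=0 FIRE
t=2: input=0 -> V=0
t=3: input=0 -> V=0
t=4: input=0 -> V=0
t=5: input=4 -> V=0 FIRE
t=6: input=3 -> V=0 FIRE
t=7: input=0 -> V=0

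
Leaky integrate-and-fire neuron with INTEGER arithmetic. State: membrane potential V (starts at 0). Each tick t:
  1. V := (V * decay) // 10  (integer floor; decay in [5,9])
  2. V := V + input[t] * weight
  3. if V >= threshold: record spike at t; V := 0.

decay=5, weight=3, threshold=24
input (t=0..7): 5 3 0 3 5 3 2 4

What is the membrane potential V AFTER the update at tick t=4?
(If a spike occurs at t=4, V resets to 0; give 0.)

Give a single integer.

t=0: input=5 -> V=15
t=1: input=3 -> V=16
t=2: input=0 -> V=8
t=3: input=3 -> V=13
t=4: input=5 -> V=21
t=5: input=3 -> V=19
t=6: input=2 -> V=15
t=7: input=4 -> V=19

Answer: 21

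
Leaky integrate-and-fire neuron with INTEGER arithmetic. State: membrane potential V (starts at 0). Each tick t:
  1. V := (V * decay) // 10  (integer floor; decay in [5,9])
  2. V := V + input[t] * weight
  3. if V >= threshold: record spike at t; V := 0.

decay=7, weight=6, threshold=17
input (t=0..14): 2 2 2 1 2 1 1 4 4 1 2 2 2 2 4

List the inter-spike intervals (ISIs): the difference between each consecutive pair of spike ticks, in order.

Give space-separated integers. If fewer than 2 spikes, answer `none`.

Answer: 3 3 1 3 2 1

Derivation:
t=0: input=2 -> V=12
t=1: input=2 -> V=0 FIRE
t=2: input=2 -> V=12
t=3: input=1 -> V=14
t=4: input=2 -> V=0 FIRE
t=5: input=1 -> V=6
t=6: input=1 -> V=10
t=7: input=4 -> V=0 FIRE
t=8: input=4 -> V=0 FIRE
t=9: input=1 -> V=6
t=10: input=2 -> V=16
t=11: input=2 -> V=0 FIRE
t=12: input=2 -> V=12
t=13: input=2 -> V=0 FIRE
t=14: input=4 -> V=0 FIRE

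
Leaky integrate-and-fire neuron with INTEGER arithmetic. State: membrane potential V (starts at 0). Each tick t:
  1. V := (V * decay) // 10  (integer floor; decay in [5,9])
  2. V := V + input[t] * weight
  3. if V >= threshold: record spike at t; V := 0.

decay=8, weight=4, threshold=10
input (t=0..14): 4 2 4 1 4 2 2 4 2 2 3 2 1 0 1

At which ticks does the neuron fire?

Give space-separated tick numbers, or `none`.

Answer: 0 2 4 6 7 9 10 12

Derivation:
t=0: input=4 -> V=0 FIRE
t=1: input=2 -> V=8
t=2: input=4 -> V=0 FIRE
t=3: input=1 -> V=4
t=4: input=4 -> V=0 FIRE
t=5: input=2 -> V=8
t=6: input=2 -> V=0 FIRE
t=7: input=4 -> V=0 FIRE
t=8: input=2 -> V=8
t=9: input=2 -> V=0 FIRE
t=10: input=3 -> V=0 FIRE
t=11: input=2 -> V=8
t=12: input=1 -> V=0 FIRE
t=13: input=0 -> V=0
t=14: input=1 -> V=4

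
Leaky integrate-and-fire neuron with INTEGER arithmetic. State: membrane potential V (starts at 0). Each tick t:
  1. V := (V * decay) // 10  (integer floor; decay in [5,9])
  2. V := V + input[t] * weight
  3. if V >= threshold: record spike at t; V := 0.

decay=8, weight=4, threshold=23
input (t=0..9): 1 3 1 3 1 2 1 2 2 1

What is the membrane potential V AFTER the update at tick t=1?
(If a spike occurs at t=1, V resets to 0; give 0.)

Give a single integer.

t=0: input=1 -> V=4
t=1: input=3 -> V=15
t=2: input=1 -> V=16
t=3: input=3 -> V=0 FIRE
t=4: input=1 -> V=4
t=5: input=2 -> V=11
t=6: input=1 -> V=12
t=7: input=2 -> V=17
t=8: input=2 -> V=21
t=9: input=1 -> V=20

Answer: 15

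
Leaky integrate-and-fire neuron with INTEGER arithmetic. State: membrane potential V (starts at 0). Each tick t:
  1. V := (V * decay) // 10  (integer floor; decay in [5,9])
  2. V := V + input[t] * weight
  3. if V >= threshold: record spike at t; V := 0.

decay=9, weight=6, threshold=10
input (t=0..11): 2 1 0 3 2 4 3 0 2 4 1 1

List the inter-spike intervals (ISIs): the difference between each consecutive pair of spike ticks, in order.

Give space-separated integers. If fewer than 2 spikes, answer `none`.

t=0: input=2 -> V=0 FIRE
t=1: input=1 -> V=6
t=2: input=0 -> V=5
t=3: input=3 -> V=0 FIRE
t=4: input=2 -> V=0 FIRE
t=5: input=4 -> V=0 FIRE
t=6: input=3 -> V=0 FIRE
t=7: input=0 -> V=0
t=8: input=2 -> V=0 FIRE
t=9: input=4 -> V=0 FIRE
t=10: input=1 -> V=6
t=11: input=1 -> V=0 FIRE

Answer: 3 1 1 1 2 1 2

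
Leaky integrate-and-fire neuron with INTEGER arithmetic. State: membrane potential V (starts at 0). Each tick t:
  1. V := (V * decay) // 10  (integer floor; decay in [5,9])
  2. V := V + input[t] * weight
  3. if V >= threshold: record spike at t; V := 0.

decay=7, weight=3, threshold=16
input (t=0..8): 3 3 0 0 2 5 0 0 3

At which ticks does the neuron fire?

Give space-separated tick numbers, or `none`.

Answer: 5

Derivation:
t=0: input=3 -> V=9
t=1: input=3 -> V=15
t=2: input=0 -> V=10
t=3: input=0 -> V=7
t=4: input=2 -> V=10
t=5: input=5 -> V=0 FIRE
t=6: input=0 -> V=0
t=7: input=0 -> V=0
t=8: input=3 -> V=9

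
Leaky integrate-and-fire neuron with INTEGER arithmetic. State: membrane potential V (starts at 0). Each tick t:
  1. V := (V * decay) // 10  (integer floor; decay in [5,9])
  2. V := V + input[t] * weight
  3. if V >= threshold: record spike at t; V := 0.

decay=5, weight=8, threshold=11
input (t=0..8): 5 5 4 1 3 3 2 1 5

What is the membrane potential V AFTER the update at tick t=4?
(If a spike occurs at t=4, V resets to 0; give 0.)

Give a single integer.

Answer: 0

Derivation:
t=0: input=5 -> V=0 FIRE
t=1: input=5 -> V=0 FIRE
t=2: input=4 -> V=0 FIRE
t=3: input=1 -> V=8
t=4: input=3 -> V=0 FIRE
t=5: input=3 -> V=0 FIRE
t=6: input=2 -> V=0 FIRE
t=7: input=1 -> V=8
t=8: input=5 -> V=0 FIRE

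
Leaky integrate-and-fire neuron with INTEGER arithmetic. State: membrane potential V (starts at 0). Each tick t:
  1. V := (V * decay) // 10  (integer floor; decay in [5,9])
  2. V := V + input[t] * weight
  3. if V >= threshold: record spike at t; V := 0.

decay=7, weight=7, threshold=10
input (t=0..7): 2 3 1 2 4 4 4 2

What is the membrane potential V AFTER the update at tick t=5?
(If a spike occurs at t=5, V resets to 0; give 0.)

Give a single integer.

t=0: input=2 -> V=0 FIRE
t=1: input=3 -> V=0 FIRE
t=2: input=1 -> V=7
t=3: input=2 -> V=0 FIRE
t=4: input=4 -> V=0 FIRE
t=5: input=4 -> V=0 FIRE
t=6: input=4 -> V=0 FIRE
t=7: input=2 -> V=0 FIRE

Answer: 0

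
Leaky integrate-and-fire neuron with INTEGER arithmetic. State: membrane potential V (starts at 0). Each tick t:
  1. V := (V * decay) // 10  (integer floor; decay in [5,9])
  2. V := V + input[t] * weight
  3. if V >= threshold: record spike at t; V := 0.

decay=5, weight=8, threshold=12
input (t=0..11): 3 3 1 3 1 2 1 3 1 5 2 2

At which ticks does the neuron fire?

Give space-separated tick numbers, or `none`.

t=0: input=3 -> V=0 FIRE
t=1: input=3 -> V=0 FIRE
t=2: input=1 -> V=8
t=3: input=3 -> V=0 FIRE
t=4: input=1 -> V=8
t=5: input=2 -> V=0 FIRE
t=6: input=1 -> V=8
t=7: input=3 -> V=0 FIRE
t=8: input=1 -> V=8
t=9: input=5 -> V=0 FIRE
t=10: input=2 -> V=0 FIRE
t=11: input=2 -> V=0 FIRE

Answer: 0 1 3 5 7 9 10 11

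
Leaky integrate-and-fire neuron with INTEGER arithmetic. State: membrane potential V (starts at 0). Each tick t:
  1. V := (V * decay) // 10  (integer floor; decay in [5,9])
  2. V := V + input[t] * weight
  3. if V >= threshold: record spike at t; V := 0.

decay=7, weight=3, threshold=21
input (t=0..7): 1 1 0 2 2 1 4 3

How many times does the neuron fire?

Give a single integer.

Answer: 1

Derivation:
t=0: input=1 -> V=3
t=1: input=1 -> V=5
t=2: input=0 -> V=3
t=3: input=2 -> V=8
t=4: input=2 -> V=11
t=5: input=1 -> V=10
t=6: input=4 -> V=19
t=7: input=3 -> V=0 FIRE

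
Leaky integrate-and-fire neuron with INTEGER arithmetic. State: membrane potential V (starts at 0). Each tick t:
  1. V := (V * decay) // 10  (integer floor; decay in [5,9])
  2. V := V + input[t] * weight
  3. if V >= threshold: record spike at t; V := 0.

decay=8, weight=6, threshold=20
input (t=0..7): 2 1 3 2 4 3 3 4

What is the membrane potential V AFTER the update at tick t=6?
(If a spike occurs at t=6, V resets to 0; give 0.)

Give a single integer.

t=0: input=2 -> V=12
t=1: input=1 -> V=15
t=2: input=3 -> V=0 FIRE
t=3: input=2 -> V=12
t=4: input=4 -> V=0 FIRE
t=5: input=3 -> V=18
t=6: input=3 -> V=0 FIRE
t=7: input=4 -> V=0 FIRE

Answer: 0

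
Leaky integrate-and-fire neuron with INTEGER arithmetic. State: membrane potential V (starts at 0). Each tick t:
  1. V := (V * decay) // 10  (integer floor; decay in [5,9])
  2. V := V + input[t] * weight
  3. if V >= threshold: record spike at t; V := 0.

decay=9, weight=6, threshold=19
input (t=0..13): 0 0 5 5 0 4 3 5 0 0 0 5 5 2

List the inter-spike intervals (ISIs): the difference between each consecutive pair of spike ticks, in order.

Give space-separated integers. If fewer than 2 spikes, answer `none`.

Answer: 1 2 2 4 1

Derivation:
t=0: input=0 -> V=0
t=1: input=0 -> V=0
t=2: input=5 -> V=0 FIRE
t=3: input=5 -> V=0 FIRE
t=4: input=0 -> V=0
t=5: input=4 -> V=0 FIRE
t=6: input=3 -> V=18
t=7: input=5 -> V=0 FIRE
t=8: input=0 -> V=0
t=9: input=0 -> V=0
t=10: input=0 -> V=0
t=11: input=5 -> V=0 FIRE
t=12: input=5 -> V=0 FIRE
t=13: input=2 -> V=12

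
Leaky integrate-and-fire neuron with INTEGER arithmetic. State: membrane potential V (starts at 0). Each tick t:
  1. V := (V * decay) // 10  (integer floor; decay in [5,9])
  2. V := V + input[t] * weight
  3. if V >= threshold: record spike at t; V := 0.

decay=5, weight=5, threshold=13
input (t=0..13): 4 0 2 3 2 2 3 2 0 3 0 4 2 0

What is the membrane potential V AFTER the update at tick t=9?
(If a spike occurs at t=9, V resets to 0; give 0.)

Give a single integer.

t=0: input=4 -> V=0 FIRE
t=1: input=0 -> V=0
t=2: input=2 -> V=10
t=3: input=3 -> V=0 FIRE
t=4: input=2 -> V=10
t=5: input=2 -> V=0 FIRE
t=6: input=3 -> V=0 FIRE
t=7: input=2 -> V=10
t=8: input=0 -> V=5
t=9: input=3 -> V=0 FIRE
t=10: input=0 -> V=0
t=11: input=4 -> V=0 FIRE
t=12: input=2 -> V=10
t=13: input=0 -> V=5

Answer: 0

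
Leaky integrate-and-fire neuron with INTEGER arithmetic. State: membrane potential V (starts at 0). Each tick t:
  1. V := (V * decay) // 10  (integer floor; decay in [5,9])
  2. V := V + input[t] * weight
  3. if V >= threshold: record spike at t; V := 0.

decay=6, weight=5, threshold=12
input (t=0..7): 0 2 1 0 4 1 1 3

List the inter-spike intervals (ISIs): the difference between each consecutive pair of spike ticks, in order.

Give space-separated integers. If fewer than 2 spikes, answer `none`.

t=0: input=0 -> V=0
t=1: input=2 -> V=10
t=2: input=1 -> V=11
t=3: input=0 -> V=6
t=4: input=4 -> V=0 FIRE
t=5: input=1 -> V=5
t=6: input=1 -> V=8
t=7: input=3 -> V=0 FIRE

Answer: 3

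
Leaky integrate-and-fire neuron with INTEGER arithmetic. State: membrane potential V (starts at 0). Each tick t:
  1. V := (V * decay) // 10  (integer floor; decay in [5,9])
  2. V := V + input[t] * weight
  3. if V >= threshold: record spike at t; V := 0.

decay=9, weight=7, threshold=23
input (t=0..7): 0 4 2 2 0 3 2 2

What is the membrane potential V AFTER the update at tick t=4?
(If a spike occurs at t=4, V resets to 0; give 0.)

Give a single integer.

Answer: 0

Derivation:
t=0: input=0 -> V=0
t=1: input=4 -> V=0 FIRE
t=2: input=2 -> V=14
t=3: input=2 -> V=0 FIRE
t=4: input=0 -> V=0
t=5: input=3 -> V=21
t=6: input=2 -> V=0 FIRE
t=7: input=2 -> V=14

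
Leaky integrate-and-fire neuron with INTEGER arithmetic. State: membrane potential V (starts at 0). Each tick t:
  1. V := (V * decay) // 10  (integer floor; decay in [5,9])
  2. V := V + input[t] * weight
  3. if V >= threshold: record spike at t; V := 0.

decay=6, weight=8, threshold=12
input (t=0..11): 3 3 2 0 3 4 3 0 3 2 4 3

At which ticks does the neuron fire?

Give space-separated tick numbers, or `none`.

Answer: 0 1 2 4 5 6 8 9 10 11

Derivation:
t=0: input=3 -> V=0 FIRE
t=1: input=3 -> V=0 FIRE
t=2: input=2 -> V=0 FIRE
t=3: input=0 -> V=0
t=4: input=3 -> V=0 FIRE
t=5: input=4 -> V=0 FIRE
t=6: input=3 -> V=0 FIRE
t=7: input=0 -> V=0
t=8: input=3 -> V=0 FIRE
t=9: input=2 -> V=0 FIRE
t=10: input=4 -> V=0 FIRE
t=11: input=3 -> V=0 FIRE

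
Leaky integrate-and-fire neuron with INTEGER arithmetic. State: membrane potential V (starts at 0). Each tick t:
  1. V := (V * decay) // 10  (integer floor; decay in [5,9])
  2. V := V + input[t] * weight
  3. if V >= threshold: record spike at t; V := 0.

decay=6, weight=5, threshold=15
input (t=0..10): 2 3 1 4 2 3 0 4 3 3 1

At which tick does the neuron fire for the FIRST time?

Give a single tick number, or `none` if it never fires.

Answer: 1

Derivation:
t=0: input=2 -> V=10
t=1: input=3 -> V=0 FIRE
t=2: input=1 -> V=5
t=3: input=4 -> V=0 FIRE
t=4: input=2 -> V=10
t=5: input=3 -> V=0 FIRE
t=6: input=0 -> V=0
t=7: input=4 -> V=0 FIRE
t=8: input=3 -> V=0 FIRE
t=9: input=3 -> V=0 FIRE
t=10: input=1 -> V=5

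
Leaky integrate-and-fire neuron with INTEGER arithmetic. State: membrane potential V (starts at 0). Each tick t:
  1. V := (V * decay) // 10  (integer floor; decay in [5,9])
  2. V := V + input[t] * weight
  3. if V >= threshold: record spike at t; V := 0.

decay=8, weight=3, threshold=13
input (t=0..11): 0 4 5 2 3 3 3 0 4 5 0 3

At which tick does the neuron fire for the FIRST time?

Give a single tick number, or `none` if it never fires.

Answer: 2

Derivation:
t=0: input=0 -> V=0
t=1: input=4 -> V=12
t=2: input=5 -> V=0 FIRE
t=3: input=2 -> V=6
t=4: input=3 -> V=0 FIRE
t=5: input=3 -> V=9
t=6: input=3 -> V=0 FIRE
t=7: input=0 -> V=0
t=8: input=4 -> V=12
t=9: input=5 -> V=0 FIRE
t=10: input=0 -> V=0
t=11: input=3 -> V=9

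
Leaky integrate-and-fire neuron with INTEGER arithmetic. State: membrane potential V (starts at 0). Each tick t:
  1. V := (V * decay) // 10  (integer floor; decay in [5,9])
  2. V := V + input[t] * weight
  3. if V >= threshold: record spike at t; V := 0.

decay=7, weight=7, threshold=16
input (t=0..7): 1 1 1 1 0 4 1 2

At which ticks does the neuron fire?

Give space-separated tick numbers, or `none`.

Answer: 3 5 7

Derivation:
t=0: input=1 -> V=7
t=1: input=1 -> V=11
t=2: input=1 -> V=14
t=3: input=1 -> V=0 FIRE
t=4: input=0 -> V=0
t=5: input=4 -> V=0 FIRE
t=6: input=1 -> V=7
t=7: input=2 -> V=0 FIRE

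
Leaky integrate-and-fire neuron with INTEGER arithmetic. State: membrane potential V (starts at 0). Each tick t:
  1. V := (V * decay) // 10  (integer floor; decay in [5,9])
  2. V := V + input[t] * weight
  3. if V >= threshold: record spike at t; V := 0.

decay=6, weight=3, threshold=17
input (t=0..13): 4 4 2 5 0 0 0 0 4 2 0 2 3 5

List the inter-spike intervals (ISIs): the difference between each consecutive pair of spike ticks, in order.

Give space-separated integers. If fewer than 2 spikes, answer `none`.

t=0: input=4 -> V=12
t=1: input=4 -> V=0 FIRE
t=2: input=2 -> V=6
t=3: input=5 -> V=0 FIRE
t=4: input=0 -> V=0
t=5: input=0 -> V=0
t=6: input=0 -> V=0
t=7: input=0 -> V=0
t=8: input=4 -> V=12
t=9: input=2 -> V=13
t=10: input=0 -> V=7
t=11: input=2 -> V=10
t=12: input=3 -> V=15
t=13: input=5 -> V=0 FIRE

Answer: 2 10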